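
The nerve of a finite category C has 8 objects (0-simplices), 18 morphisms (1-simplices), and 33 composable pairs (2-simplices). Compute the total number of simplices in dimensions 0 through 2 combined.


The 2-skeleton of the nerve N(C) consists of simplices in dimensions 0, 1, 2:
  |N(C)_0| = 8 (objects)
  |N(C)_1| = 18 (morphisms)
  |N(C)_2| = 33 (composable pairs)
Total = 8 + 18 + 33 = 59

59


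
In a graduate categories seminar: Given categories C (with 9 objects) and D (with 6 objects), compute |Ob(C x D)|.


The product category C x D has objects that are pairs (c, d).
Number of pairs = |Ob(C)| * |Ob(D)| = 9 * 6 = 54

54


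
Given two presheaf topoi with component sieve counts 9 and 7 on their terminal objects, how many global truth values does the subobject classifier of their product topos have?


In a product of presheaf topoi E_1 x E_2, the subobject classifier
is Omega = Omega_1 x Omega_2 (componentwise), so
|Omega(top)| = |Omega_1(top_1)| * |Omega_2(top_2)|.
= 9 * 7 = 63.

63


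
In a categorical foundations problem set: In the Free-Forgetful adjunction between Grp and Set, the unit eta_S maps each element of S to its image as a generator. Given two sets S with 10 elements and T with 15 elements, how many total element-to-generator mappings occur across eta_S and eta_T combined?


The unit eta_X: X -> U(F(X)) of the Free-Forgetful adjunction
maps each element of X to a generator of F(X). For X = S + T (disjoint
union in Set), |S + T| = |S| + |T|.
Total mappings = 10 + 15 = 25.

25


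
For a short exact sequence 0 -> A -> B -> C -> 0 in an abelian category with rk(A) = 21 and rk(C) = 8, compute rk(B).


For a short exact sequence 0 -> A -> B -> C -> 0,
rank is additive: rank(B) = rank(A) + rank(C).
rank(B) = 21 + 8 = 29

29


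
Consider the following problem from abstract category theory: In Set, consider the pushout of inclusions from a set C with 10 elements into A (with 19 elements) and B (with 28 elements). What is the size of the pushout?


The pushout A +_C B identifies the images of C in A and B.
|A +_C B| = |A| + |B| - |C| (for injections).
= 19 + 28 - 10 = 37

37


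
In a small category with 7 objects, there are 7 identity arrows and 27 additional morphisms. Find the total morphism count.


Each object has an identity morphism, giving 7 identities.
Adding the 27 non-identity morphisms:
Total = 7 + 27 = 34

34


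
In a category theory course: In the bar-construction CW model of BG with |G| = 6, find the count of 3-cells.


In the bar-construction CW model of BG, the n-cells are indexed by
n-tuples [g_1|...|g_n] of non-identity elements of G (degenerate
simplices with some g_i = e do not contribute cells), so there are
(|G| - 1)^n n-cells.
For dim = 3 with |G| = 6:
cells = (6 - 1)^3 = 5^3 = 125

125


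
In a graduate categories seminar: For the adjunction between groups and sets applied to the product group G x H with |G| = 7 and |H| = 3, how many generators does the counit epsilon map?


The counit epsilon_K: F(U(K)) -> K of the Free-Forgetful adjunction
maps |K| generators of F(U(K)) into K. For K = G x H (the product group),
|G x H| = |G| * |H|.
Total generators mapped = 7 * 3 = 21.

21


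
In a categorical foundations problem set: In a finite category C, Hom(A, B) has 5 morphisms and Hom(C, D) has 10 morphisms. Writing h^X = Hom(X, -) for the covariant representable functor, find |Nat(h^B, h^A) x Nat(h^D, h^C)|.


By the Yoneda lemma, Nat(h^B, h^A) is isomorphic to Hom(A, B),
so |Nat(h^B, h^A)| = |Hom(A, B)| and |Nat(h^D, h^C)| = |Hom(C, D)|.
|Hom(A, B)| = 5, |Hom(C, D)| = 10.
|Nat(h^B, h^A) x Nat(h^D, h^C)| = 5 * 10 = 50

50


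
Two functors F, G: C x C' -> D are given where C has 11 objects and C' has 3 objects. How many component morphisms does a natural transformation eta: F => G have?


A natural transformation eta: F => G assigns one component morphism per
object of the domain category.
The domain is the product category C x C', so
|Ob(C x C')| = |Ob(C)| * |Ob(C')| = 11 * 3 = 33.
Therefore eta has 33 component morphisms.

33


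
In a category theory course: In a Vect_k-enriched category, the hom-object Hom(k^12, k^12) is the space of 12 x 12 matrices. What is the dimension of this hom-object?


In Vect-enriched categories, Hom(k^n, k^m) is the space of m x n matrices.
dim(Hom(k^12, k^12)) = 12 * 12 = 144

144


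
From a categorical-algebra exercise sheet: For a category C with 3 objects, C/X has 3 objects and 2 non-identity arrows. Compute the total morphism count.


In the slice category C/X, objects are morphisms to X.
Identity morphisms: 3 (one per object of C/X).
Non-identity morphisms: 2.
Total = 3 + 2 = 5

5


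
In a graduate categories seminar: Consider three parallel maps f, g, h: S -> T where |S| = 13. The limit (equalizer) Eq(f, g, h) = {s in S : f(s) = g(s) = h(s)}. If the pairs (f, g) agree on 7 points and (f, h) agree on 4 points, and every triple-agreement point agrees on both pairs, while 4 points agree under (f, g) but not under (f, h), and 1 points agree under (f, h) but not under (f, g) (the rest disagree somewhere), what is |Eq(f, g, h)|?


Eq(f, g, h) is the triple-agreement set: points in S where all three
maps take the same value. Using inclusion-exclusion on the pairwise data:
Pair (f, g) agrees on 7 points; pair (f, h) on 4 points.
Points agreeing under (f, g) but not (f, h) = 4; under (f, h) but not (f, g) = 1.
Triple-agreement = agreement-in-(f, g) minus points that agree under (f, g) but not (f, h):
|Eq(f, g, h)| = 7 - 4 = 3
(cross-check via (f, h): 4 - 1 = 3.)

3


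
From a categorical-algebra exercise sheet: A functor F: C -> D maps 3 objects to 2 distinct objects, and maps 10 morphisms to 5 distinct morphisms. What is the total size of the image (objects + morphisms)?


The image of F consists of distinct objects and distinct morphisms.
|Im(F)| on objects = 2
|Im(F)| on morphisms = 5
Total image cardinality = 2 + 5 = 7

7


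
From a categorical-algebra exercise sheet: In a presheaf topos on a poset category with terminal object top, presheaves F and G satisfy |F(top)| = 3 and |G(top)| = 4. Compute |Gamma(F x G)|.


Global sections of a presheaf on a poset with terminal top satisfy
Gamma(H) ~ H(top). Presheaves admit pointwise products, so
(F x G)(top) = F(top) x G(top) (Cartesian product).
|Gamma(F x G)| = |F(top)| * |G(top)| = 3 * 4 = 12.

12


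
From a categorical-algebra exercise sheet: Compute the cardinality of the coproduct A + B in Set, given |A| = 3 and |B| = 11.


In Set, the coproduct A + B is the disjoint union.
|A + B| = |A| + |B| = 3 + 11 = 14

14


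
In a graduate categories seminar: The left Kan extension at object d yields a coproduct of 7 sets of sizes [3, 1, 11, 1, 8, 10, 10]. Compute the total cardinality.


Pointwise, the left Kan extension (Lan_F H)(d) is the colimit, indexed
by the comma category (F downarrow d), of H composed with the
projection (F downarrow d) -> C. Here that colimit is given
as a coproduct (disjoint union) of sets, so its cardinality is the
sum of the sizes of the summands.
Coproduct of sets with sizes: 3 + 1 + 11 + 1 + 8 + 10 + 10
= 44

44


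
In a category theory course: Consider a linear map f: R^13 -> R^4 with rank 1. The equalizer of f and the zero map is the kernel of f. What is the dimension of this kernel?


The equalizer of f and the zero map is ker(f).
By the rank-nullity theorem: dim(ker(f)) = dim(domain) - rank(f).
dim(ker(f)) = 13 - 1 = 12

12


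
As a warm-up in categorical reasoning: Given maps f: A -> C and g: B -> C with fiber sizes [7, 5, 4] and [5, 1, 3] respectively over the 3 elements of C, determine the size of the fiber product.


The pullback A x_C B consists of pairs (a, b) with f(a) = g(b).
For each element c in C, the fiber product has |f^-1(c)| * |g^-1(c)| elements.
Summing over C: 7 * 5 + 5 * 1 + 4 * 3
= 35 + 5 + 12 = 52

52


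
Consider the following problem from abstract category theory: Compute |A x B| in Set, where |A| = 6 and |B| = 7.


In Set, the product A x B is the Cartesian product.
By the universal property, |A x B| = |A| * |B|.
|A x B| = 6 * 7 = 42

42


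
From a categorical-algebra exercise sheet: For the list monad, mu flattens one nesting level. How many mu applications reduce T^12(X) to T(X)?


Each application of mu: T^2 -> T removes one layer of nesting.
Starting at depth 12 (i.e., T^12(X)), we need to reach T(X).
Number of mu applications = 12 - 1 = 11

11


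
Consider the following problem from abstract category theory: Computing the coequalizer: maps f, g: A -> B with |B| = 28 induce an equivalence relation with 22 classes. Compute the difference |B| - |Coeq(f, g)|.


The coequalizer Coeq(f, g) = B / ~ has one element per equivalence class.
|B| = 28, |Coeq(f, g)| = 22.
|B| - |Coeq(f, g)| = 28 - 22 = 6.

6


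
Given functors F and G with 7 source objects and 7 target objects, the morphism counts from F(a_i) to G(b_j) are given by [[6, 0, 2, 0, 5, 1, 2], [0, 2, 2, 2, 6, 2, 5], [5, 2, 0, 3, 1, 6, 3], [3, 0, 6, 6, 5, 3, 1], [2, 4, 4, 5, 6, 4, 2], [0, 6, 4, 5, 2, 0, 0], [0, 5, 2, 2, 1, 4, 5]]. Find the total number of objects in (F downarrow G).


Objects of (F downarrow G) are triples (a, b, h: F(a)->G(b)).
The count equals the sum of all entries in the hom-matrix.
sum(row 0) = 16
sum(row 1) = 19
sum(row 2) = 20
sum(row 3) = 24
sum(row 4) = 27
sum(row 5) = 17
sum(row 6) = 19
Grand total = 142

142


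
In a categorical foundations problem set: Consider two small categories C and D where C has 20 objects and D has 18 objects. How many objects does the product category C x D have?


The product category C x D has objects that are pairs (c, d).
Number of pairs = |Ob(C)| * |Ob(D)| = 20 * 18 = 360

360


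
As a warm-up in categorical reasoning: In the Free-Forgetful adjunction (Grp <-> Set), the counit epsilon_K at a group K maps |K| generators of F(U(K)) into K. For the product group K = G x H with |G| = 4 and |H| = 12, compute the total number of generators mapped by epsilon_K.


The counit epsilon_K: F(U(K)) -> K of the Free-Forgetful adjunction
maps |K| generators of F(U(K)) into K. For K = G x H (the product group),
|G x H| = |G| * |H|.
Total generators mapped = 4 * 12 = 48.

48


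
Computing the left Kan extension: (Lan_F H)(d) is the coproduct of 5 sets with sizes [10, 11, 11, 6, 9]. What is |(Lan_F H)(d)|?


Pointwise, the left Kan extension (Lan_F H)(d) is the colimit, indexed
by the comma category (F downarrow d), of H composed with the
projection (F downarrow d) -> C. Here that colimit is given
as a coproduct (disjoint union) of sets, so its cardinality is the
sum of the sizes of the summands.
Coproduct of sets with sizes: 10 + 11 + 11 + 6 + 9
= 47

47


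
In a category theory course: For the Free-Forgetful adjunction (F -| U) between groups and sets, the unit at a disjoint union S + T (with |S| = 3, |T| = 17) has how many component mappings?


The unit eta_X: X -> U(F(X)) of the Free-Forgetful adjunction
maps each element of X to a generator of F(X). For X = S + T (disjoint
union in Set), |S + T| = |S| + |T|.
Total mappings = 3 + 17 = 20.

20


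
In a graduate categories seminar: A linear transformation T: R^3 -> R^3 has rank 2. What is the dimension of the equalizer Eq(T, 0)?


The equalizer of f and the zero map is ker(f).
By the rank-nullity theorem: dim(ker(f)) = dim(domain) - rank(f).
dim(ker(f)) = 3 - 2 = 1

1


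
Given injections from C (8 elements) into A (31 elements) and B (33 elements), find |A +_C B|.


The pushout A +_C B identifies the images of C in A and B.
|A +_C B| = |A| + |B| - |C| (for injections).
= 31 + 33 - 8 = 56

56


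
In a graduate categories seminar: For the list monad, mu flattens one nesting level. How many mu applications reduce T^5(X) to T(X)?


Each application of mu: T^2 -> T removes one layer of nesting.
Starting at depth 5 (i.e., T^5(X)), we need to reach T(X).
Number of mu applications = 5 - 1 = 4

4


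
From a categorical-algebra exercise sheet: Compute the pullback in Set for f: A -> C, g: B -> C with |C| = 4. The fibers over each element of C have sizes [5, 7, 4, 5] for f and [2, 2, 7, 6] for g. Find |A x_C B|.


The pullback A x_C B consists of pairs (a, b) with f(a) = g(b).
For each element c in C, the fiber product has |f^-1(c)| * |g^-1(c)| elements.
Summing over C: 5 * 2 + 7 * 2 + 4 * 7 + 5 * 6
= 10 + 14 + 28 + 30 = 82

82


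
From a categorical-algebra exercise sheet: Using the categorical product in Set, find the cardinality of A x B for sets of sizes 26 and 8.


In Set, the product A x B is the Cartesian product.
By the universal property, |A x B| = |A| * |B|.
|A x B| = 26 * 8 = 208

208


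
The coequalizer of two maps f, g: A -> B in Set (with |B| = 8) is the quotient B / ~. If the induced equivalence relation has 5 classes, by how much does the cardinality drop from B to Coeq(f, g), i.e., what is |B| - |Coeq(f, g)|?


The coequalizer Coeq(f, g) = B / ~ has one element per equivalence class.
|B| = 8, |Coeq(f, g)| = 5.
|B| - |Coeq(f, g)| = 8 - 5 = 3.

3


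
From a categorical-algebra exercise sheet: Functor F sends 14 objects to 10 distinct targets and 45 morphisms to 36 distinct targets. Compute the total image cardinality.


The image of F consists of distinct objects and distinct morphisms.
|Im(F)| on objects = 10
|Im(F)| on morphisms = 36
Total image cardinality = 10 + 36 = 46

46


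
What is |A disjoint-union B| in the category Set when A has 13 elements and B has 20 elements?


In Set, the coproduct A + B is the disjoint union.
|A + B| = |A| + |B| = 13 + 20 = 33

33


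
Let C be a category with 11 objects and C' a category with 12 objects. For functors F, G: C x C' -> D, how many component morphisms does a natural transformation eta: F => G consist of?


A natural transformation eta: F => G assigns one component morphism per
object of the domain category.
The domain is the product category C x C', so
|Ob(C x C')| = |Ob(C)| * |Ob(C')| = 11 * 12 = 132.
Therefore eta has 132 component morphisms.

132


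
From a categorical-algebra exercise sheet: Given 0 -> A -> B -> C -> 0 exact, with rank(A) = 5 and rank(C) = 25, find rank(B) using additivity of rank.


For a short exact sequence 0 -> A -> B -> C -> 0,
rank is additive: rank(B) = rank(A) + rank(C).
rank(B) = 5 + 25 = 30

30


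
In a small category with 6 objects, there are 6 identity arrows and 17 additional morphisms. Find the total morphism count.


Each object has an identity morphism, giving 6 identities.
Adding the 17 non-identity morphisms:
Total = 6 + 17 = 23

23


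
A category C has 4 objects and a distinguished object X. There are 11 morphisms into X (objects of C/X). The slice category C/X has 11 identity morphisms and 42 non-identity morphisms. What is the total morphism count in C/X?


In the slice category C/X, objects are morphisms to X.
Identity morphisms: 11 (one per object of C/X).
Non-identity morphisms: 42.
Total = 11 + 42 = 53

53


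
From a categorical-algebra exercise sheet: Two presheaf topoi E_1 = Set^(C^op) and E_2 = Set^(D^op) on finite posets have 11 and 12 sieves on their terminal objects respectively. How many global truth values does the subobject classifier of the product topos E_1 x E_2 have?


In a product of presheaf topoi E_1 x E_2, the subobject classifier
is Omega = Omega_1 x Omega_2 (componentwise), so
|Omega(top)| = |Omega_1(top_1)| * |Omega_2(top_2)|.
= 11 * 12 = 132.

132


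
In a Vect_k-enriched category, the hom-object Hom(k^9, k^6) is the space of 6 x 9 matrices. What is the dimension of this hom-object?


In Vect-enriched categories, Hom(k^n, k^m) is the space of m x n matrices.
dim(Hom(k^9, k^6)) = 6 * 9 = 54

54


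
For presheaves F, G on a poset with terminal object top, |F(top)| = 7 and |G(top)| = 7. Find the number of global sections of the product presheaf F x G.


Global sections of a presheaf on a poset with terminal top satisfy
Gamma(H) ~ H(top). Presheaves admit pointwise products, so
(F x G)(top) = F(top) x G(top) (Cartesian product).
|Gamma(F x G)| = |F(top)| * |G(top)| = 7 * 7 = 49.

49


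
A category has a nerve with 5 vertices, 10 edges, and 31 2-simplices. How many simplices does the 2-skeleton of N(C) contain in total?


The 2-skeleton of the nerve N(C) consists of simplices in dimensions 0, 1, 2:
  |N(C)_0| = 5 (objects)
  |N(C)_1| = 10 (morphisms)
  |N(C)_2| = 31 (composable pairs)
Total = 5 + 10 + 31 = 46

46


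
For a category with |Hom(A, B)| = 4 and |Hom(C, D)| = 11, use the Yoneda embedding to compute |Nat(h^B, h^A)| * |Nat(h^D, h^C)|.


By the Yoneda lemma, Nat(h^B, h^A) is isomorphic to Hom(A, B),
so |Nat(h^B, h^A)| = |Hom(A, B)| and |Nat(h^D, h^C)| = |Hom(C, D)|.
|Hom(A, B)| = 4, |Hom(C, D)| = 11.
|Nat(h^B, h^A) x Nat(h^D, h^C)| = 4 * 11 = 44

44


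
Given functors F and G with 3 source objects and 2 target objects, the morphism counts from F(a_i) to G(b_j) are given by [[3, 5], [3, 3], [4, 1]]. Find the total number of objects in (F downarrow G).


Objects of (F downarrow G) are triples (a, b, h: F(a)->G(b)).
The count equals the sum of all entries in the hom-matrix.
sum(row 0) = 8
sum(row 1) = 6
sum(row 2) = 5
Grand total = 19

19


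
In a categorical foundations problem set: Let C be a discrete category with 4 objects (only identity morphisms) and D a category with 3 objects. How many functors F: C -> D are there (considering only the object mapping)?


A functor from a discrete category C to D is determined by
where each object maps. Each of the 4 objects of C can map
to any of the 3 objects of D independently.
Number of functors = 3^4 = 81

81


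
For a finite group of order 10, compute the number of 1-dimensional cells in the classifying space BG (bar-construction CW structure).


In the bar-construction CW model of BG, the n-cells are indexed by
n-tuples [g_1|...|g_n] of non-identity elements of G (degenerate
simplices with some g_i = e do not contribute cells), so there are
(|G| - 1)^n n-cells.
For dim = 1 with |G| = 10:
cells = (10 - 1)^1 = 9^1 = 9

9


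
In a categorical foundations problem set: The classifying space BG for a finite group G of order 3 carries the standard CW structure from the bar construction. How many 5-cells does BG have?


In the bar-construction CW model of BG, the n-cells are indexed by
n-tuples [g_1|...|g_n] of non-identity elements of G (degenerate
simplices with some g_i = e do not contribute cells), so there are
(|G| - 1)^n n-cells.
For dim = 5 with |G| = 3:
cells = (3 - 1)^5 = 2^5 = 32

32


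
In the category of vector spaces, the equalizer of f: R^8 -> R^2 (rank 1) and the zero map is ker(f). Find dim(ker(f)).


The equalizer of f and the zero map is ker(f).
By the rank-nullity theorem: dim(ker(f)) = dim(domain) - rank(f).
dim(ker(f)) = 8 - 1 = 7

7


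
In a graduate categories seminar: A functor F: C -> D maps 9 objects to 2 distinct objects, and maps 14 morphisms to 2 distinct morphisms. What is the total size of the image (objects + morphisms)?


The image of F consists of distinct objects and distinct morphisms.
|Im(F)| on objects = 2
|Im(F)| on morphisms = 2
Total image cardinality = 2 + 2 = 4

4


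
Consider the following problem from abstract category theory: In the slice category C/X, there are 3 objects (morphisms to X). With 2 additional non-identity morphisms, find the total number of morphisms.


In the slice category C/X, objects are morphisms to X.
Identity morphisms: 3 (one per object of C/X).
Non-identity morphisms: 2.
Total = 3 + 2 = 5

5


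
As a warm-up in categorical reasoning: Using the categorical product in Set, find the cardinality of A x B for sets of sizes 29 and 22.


In Set, the product A x B is the Cartesian product.
By the universal property, |A x B| = |A| * |B|.
|A x B| = 29 * 22 = 638

638


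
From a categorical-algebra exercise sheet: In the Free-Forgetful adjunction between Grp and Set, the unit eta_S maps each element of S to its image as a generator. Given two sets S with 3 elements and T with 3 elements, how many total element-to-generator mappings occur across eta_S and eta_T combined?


The unit eta_X: X -> U(F(X)) of the Free-Forgetful adjunction
maps each element of X to a generator of F(X). For X = S + T (disjoint
union in Set), |S + T| = |S| + |T|.
Total mappings = 3 + 3 = 6.

6


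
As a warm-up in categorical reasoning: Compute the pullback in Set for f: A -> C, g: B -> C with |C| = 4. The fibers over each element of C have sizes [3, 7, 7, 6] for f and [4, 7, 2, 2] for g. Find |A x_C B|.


The pullback A x_C B consists of pairs (a, b) with f(a) = g(b).
For each element c in C, the fiber product has |f^-1(c)| * |g^-1(c)| elements.
Summing over C: 3 * 4 + 7 * 7 + 7 * 2 + 6 * 2
= 12 + 49 + 14 + 12 = 87

87


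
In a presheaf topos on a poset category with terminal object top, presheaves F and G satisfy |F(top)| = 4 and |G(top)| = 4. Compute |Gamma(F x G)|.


Global sections of a presheaf on a poset with terminal top satisfy
Gamma(H) ~ H(top). Presheaves admit pointwise products, so
(F x G)(top) = F(top) x G(top) (Cartesian product).
|Gamma(F x G)| = |F(top)| * |G(top)| = 4 * 4 = 16.

16


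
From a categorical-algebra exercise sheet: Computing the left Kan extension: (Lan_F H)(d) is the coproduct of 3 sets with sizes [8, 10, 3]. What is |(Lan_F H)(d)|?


Pointwise, the left Kan extension (Lan_F H)(d) is the colimit, indexed
by the comma category (F downarrow d), of H composed with the
projection (F downarrow d) -> C. Here that colimit is given
as a coproduct (disjoint union) of sets, so its cardinality is the
sum of the sizes of the summands.
Coproduct of sets with sizes: 8 + 10 + 3
= 21

21


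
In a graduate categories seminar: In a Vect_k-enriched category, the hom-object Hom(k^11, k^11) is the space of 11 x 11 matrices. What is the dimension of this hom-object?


In Vect-enriched categories, Hom(k^n, k^m) is the space of m x n matrices.
dim(Hom(k^11, k^11)) = 11 * 11 = 121

121


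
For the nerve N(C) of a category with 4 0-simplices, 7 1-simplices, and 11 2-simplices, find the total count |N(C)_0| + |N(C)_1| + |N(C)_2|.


The 2-skeleton of the nerve N(C) consists of simplices in dimensions 0, 1, 2:
  |N(C)_0| = 4 (objects)
  |N(C)_1| = 7 (morphisms)
  |N(C)_2| = 11 (composable pairs)
Total = 4 + 7 + 11 = 22

22


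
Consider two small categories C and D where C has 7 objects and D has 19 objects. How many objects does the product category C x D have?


The product category C x D has objects that are pairs (c, d).
Number of pairs = |Ob(C)| * |Ob(D)| = 7 * 19 = 133

133


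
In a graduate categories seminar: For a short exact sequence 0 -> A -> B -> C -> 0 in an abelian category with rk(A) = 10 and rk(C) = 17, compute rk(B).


For a short exact sequence 0 -> A -> B -> C -> 0,
rank is additive: rank(B) = rank(A) + rank(C).
rank(B) = 10 + 17 = 27

27


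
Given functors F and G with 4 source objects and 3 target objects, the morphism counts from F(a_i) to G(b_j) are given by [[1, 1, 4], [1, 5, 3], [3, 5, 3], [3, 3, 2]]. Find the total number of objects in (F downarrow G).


Objects of (F downarrow G) are triples (a, b, h: F(a)->G(b)).
The count equals the sum of all entries in the hom-matrix.
sum(row 0) = 6
sum(row 1) = 9
sum(row 2) = 11
sum(row 3) = 8
Grand total = 34

34


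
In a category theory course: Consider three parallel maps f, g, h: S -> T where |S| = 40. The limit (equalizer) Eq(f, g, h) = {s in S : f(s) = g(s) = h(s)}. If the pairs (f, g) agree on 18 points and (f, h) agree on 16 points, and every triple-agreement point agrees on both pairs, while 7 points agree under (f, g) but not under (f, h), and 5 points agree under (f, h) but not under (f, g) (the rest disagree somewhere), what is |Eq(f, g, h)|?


Eq(f, g, h) is the triple-agreement set: points in S where all three
maps take the same value. Using inclusion-exclusion on the pairwise data:
Pair (f, g) agrees on 18 points; pair (f, h) on 16 points.
Points agreeing under (f, g) but not (f, h) = 7; under (f, h) but not (f, g) = 5.
Triple-agreement = agreement-in-(f, g) minus points that agree under (f, g) but not (f, h):
|Eq(f, g, h)| = 18 - 7 = 11
(cross-check via (f, h): 16 - 5 = 11.)

11


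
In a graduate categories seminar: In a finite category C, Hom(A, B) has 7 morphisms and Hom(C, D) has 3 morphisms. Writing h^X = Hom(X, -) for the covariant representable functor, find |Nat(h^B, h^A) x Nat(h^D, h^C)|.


By the Yoneda lemma, Nat(h^B, h^A) is isomorphic to Hom(A, B),
so |Nat(h^B, h^A)| = |Hom(A, B)| and |Nat(h^D, h^C)| = |Hom(C, D)|.
|Hom(A, B)| = 7, |Hom(C, D)| = 3.
|Nat(h^B, h^A) x Nat(h^D, h^C)| = 7 * 3 = 21

21


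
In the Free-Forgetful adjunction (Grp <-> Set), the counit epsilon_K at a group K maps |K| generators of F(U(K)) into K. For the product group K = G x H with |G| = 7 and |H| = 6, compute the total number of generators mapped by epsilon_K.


The counit epsilon_K: F(U(K)) -> K of the Free-Forgetful adjunction
maps |K| generators of F(U(K)) into K. For K = G x H (the product group),
|G x H| = |G| * |H|.
Total generators mapped = 7 * 6 = 42.

42


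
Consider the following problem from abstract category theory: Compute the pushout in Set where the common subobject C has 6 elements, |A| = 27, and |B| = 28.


The pushout A +_C B identifies the images of C in A and B.
|A +_C B| = |A| + |B| - |C| (for injections).
= 27 + 28 - 6 = 49

49


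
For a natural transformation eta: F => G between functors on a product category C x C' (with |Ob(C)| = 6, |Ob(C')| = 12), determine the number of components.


A natural transformation eta: F => G assigns one component morphism per
object of the domain category.
The domain is the product category C x C', so
|Ob(C x C')| = |Ob(C)| * |Ob(C')| = 6 * 12 = 72.
Therefore eta has 72 component morphisms.

72


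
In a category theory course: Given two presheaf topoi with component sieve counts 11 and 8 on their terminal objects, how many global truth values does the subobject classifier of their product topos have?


In a product of presheaf topoi E_1 x E_2, the subobject classifier
is Omega = Omega_1 x Omega_2 (componentwise), so
|Omega(top)| = |Omega_1(top_1)| * |Omega_2(top_2)|.
= 11 * 8 = 88.

88


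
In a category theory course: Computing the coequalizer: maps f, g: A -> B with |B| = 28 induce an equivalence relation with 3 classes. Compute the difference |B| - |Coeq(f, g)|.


The coequalizer Coeq(f, g) = B / ~ has one element per equivalence class.
|B| = 28, |Coeq(f, g)| = 3.
|B| - |Coeq(f, g)| = 28 - 3 = 25.

25


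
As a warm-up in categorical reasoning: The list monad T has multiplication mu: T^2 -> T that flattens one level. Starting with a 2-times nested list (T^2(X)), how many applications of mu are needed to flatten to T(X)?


Each application of mu: T^2 -> T removes one layer of nesting.
Starting at depth 2 (i.e., T^2(X)), we need to reach T(X).
Number of mu applications = 2 - 1 = 1

1


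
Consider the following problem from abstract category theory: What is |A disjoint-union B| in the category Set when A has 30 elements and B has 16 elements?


In Set, the coproduct A + B is the disjoint union.
|A + B| = |A| + |B| = 30 + 16 = 46

46


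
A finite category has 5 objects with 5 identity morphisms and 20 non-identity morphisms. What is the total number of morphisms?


Each object has an identity morphism, giving 5 identities.
Adding the 20 non-identity morphisms:
Total = 5 + 20 = 25

25


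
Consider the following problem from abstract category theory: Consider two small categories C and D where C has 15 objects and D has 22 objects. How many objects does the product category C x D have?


The product category C x D has objects that are pairs (c, d).
Number of pairs = |Ob(C)| * |Ob(D)| = 15 * 22 = 330

330


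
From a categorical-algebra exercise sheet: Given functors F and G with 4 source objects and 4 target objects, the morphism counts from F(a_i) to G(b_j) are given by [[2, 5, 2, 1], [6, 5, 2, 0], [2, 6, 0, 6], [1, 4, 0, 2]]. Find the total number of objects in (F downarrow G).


Objects of (F downarrow G) are triples (a, b, h: F(a)->G(b)).
The count equals the sum of all entries in the hom-matrix.
sum(row 0) = 10
sum(row 1) = 13
sum(row 2) = 14
sum(row 3) = 7
Grand total = 44

44


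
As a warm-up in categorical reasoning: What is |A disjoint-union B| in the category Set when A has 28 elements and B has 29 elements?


In Set, the coproduct A + B is the disjoint union.
|A + B| = |A| + |B| = 28 + 29 = 57

57


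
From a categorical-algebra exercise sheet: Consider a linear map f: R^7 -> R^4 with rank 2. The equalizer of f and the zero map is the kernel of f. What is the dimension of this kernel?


The equalizer of f and the zero map is ker(f).
By the rank-nullity theorem: dim(ker(f)) = dim(domain) - rank(f).
dim(ker(f)) = 7 - 2 = 5

5


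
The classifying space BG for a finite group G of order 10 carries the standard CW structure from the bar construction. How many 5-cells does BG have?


In the bar-construction CW model of BG, the n-cells are indexed by
n-tuples [g_1|...|g_n] of non-identity elements of G (degenerate
simplices with some g_i = e do not contribute cells), so there are
(|G| - 1)^n n-cells.
For dim = 5 with |G| = 10:
cells = (10 - 1)^5 = 9^5 = 59049

59049


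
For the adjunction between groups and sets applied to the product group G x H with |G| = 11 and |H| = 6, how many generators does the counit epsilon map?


The counit epsilon_K: F(U(K)) -> K of the Free-Forgetful adjunction
maps |K| generators of F(U(K)) into K. For K = G x H (the product group),
|G x H| = |G| * |H|.
Total generators mapped = 11 * 6 = 66.

66


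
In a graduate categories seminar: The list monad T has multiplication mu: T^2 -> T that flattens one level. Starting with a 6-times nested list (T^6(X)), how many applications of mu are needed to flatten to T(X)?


Each application of mu: T^2 -> T removes one layer of nesting.
Starting at depth 6 (i.e., T^6(X)), we need to reach T(X).
Number of mu applications = 6 - 1 = 5

5


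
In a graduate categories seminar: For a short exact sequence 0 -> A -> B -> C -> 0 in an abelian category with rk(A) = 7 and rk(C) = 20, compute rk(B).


For a short exact sequence 0 -> A -> B -> C -> 0,
rank is additive: rank(B) = rank(A) + rank(C).
rank(B) = 7 + 20 = 27

27


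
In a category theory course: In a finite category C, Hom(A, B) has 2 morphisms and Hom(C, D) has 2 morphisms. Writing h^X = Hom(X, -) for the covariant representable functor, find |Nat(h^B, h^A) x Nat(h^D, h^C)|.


By the Yoneda lemma, Nat(h^B, h^A) is isomorphic to Hom(A, B),
so |Nat(h^B, h^A)| = |Hom(A, B)| and |Nat(h^D, h^C)| = |Hom(C, D)|.
|Hom(A, B)| = 2, |Hom(C, D)| = 2.
|Nat(h^B, h^A) x Nat(h^D, h^C)| = 2 * 2 = 4

4


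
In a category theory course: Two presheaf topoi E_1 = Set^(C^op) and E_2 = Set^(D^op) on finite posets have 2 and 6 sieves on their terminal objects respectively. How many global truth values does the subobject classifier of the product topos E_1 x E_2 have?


In a product of presheaf topoi E_1 x E_2, the subobject classifier
is Omega = Omega_1 x Omega_2 (componentwise), so
|Omega(top)| = |Omega_1(top_1)| * |Omega_2(top_2)|.
= 2 * 6 = 12.

12


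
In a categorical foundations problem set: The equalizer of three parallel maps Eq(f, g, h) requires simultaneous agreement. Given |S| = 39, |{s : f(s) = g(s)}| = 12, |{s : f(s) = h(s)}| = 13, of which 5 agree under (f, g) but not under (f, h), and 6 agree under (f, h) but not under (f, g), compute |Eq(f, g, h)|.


Eq(f, g, h) is the triple-agreement set: points in S where all three
maps take the same value. Using inclusion-exclusion on the pairwise data:
Pair (f, g) agrees on 12 points; pair (f, h) on 13 points.
Points agreeing under (f, g) but not (f, h) = 5; under (f, h) but not (f, g) = 6.
Triple-agreement = agreement-in-(f, g) minus points that agree under (f, g) but not (f, h):
|Eq(f, g, h)| = 12 - 5 = 7
(cross-check via (f, h): 13 - 6 = 7.)

7


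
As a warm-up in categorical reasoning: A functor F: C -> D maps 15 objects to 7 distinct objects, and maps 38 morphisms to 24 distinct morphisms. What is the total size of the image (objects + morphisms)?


The image of F consists of distinct objects and distinct morphisms.
|Im(F)| on objects = 7
|Im(F)| on morphisms = 24
Total image cardinality = 7 + 24 = 31

31


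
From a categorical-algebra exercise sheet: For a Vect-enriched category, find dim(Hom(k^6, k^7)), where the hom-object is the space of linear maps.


In Vect-enriched categories, Hom(k^n, k^m) is the space of m x n matrices.
dim(Hom(k^6, k^7)) = 7 * 6 = 42

42


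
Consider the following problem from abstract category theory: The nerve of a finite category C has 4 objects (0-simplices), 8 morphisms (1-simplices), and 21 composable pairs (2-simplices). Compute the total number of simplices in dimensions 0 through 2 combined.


The 2-skeleton of the nerve N(C) consists of simplices in dimensions 0, 1, 2:
  |N(C)_0| = 4 (objects)
  |N(C)_1| = 8 (morphisms)
  |N(C)_2| = 21 (composable pairs)
Total = 4 + 8 + 21 = 33

33


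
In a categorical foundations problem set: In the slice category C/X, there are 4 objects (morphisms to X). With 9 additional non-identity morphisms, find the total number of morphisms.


In the slice category C/X, objects are morphisms to X.
Identity morphisms: 4 (one per object of C/X).
Non-identity morphisms: 9.
Total = 4 + 9 = 13

13


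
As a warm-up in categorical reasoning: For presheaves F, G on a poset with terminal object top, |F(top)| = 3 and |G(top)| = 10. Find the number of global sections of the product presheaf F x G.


Global sections of a presheaf on a poset with terminal top satisfy
Gamma(H) ~ H(top). Presheaves admit pointwise products, so
(F x G)(top) = F(top) x G(top) (Cartesian product).
|Gamma(F x G)| = |F(top)| * |G(top)| = 3 * 10 = 30.

30


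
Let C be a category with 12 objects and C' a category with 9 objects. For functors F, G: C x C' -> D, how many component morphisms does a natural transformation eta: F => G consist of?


A natural transformation eta: F => G assigns one component morphism per
object of the domain category.
The domain is the product category C x C', so
|Ob(C x C')| = |Ob(C)| * |Ob(C')| = 12 * 9 = 108.
Therefore eta has 108 component morphisms.

108


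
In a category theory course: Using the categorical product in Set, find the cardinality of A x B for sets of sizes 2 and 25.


In Set, the product A x B is the Cartesian product.
By the universal property, |A x B| = |A| * |B|.
|A x B| = 2 * 25 = 50

50


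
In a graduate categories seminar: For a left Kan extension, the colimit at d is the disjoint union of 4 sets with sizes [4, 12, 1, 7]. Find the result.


Pointwise, the left Kan extension (Lan_F H)(d) is the colimit, indexed
by the comma category (F downarrow d), of H composed with the
projection (F downarrow d) -> C. Here that colimit is given
as a coproduct (disjoint union) of sets, so its cardinality is the
sum of the sizes of the summands.
Coproduct of sets with sizes: 4 + 12 + 1 + 7
= 24

24


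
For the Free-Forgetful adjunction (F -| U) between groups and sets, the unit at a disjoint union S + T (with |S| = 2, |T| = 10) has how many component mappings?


The unit eta_X: X -> U(F(X)) of the Free-Forgetful adjunction
maps each element of X to a generator of F(X). For X = S + T (disjoint
union in Set), |S + T| = |S| + |T|.
Total mappings = 2 + 10 = 12.

12


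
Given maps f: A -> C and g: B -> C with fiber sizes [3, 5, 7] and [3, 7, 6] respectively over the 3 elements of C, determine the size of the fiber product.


The pullback A x_C B consists of pairs (a, b) with f(a) = g(b).
For each element c in C, the fiber product has |f^-1(c)| * |g^-1(c)| elements.
Summing over C: 3 * 3 + 5 * 7 + 7 * 6
= 9 + 35 + 42 = 86

86


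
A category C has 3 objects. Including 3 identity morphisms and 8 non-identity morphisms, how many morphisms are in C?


Each object has an identity morphism, giving 3 identities.
Adding the 8 non-identity morphisms:
Total = 3 + 8 = 11

11


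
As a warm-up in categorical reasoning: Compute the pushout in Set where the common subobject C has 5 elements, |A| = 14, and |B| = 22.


The pushout A +_C B identifies the images of C in A and B.
|A +_C B| = |A| + |B| - |C| (for injections).
= 14 + 22 - 5 = 31

31


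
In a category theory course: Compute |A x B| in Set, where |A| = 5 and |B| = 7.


In Set, the product A x B is the Cartesian product.
By the universal property, |A x B| = |A| * |B|.
|A x B| = 5 * 7 = 35

35


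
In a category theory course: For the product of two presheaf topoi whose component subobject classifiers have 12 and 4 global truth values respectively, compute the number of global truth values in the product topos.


In a product of presheaf topoi E_1 x E_2, the subobject classifier
is Omega = Omega_1 x Omega_2 (componentwise), so
|Omega(top)| = |Omega_1(top_1)| * |Omega_2(top_2)|.
= 12 * 4 = 48.

48


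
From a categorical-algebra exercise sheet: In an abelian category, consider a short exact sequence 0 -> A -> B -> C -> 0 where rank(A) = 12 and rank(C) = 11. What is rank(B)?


For a short exact sequence 0 -> A -> B -> C -> 0,
rank is additive: rank(B) = rank(A) + rank(C).
rank(B) = 12 + 11 = 23

23


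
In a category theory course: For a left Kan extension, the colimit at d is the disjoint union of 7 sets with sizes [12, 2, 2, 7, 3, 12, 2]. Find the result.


Pointwise, the left Kan extension (Lan_F H)(d) is the colimit, indexed
by the comma category (F downarrow d), of H composed with the
projection (F downarrow d) -> C. Here that colimit is given
as a coproduct (disjoint union) of sets, so its cardinality is the
sum of the sizes of the summands.
Coproduct of sets with sizes: 12 + 2 + 2 + 7 + 3 + 12 + 2
= 40

40


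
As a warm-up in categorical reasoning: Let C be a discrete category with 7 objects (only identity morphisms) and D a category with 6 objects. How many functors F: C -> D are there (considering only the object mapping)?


A functor from a discrete category C to D is determined by
where each object maps. Each of the 7 objects of C can map
to any of the 6 objects of D independently.
Number of functors = 6^7 = 279936

279936


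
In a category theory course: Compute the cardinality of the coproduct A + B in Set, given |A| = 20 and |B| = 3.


In Set, the coproduct A + B is the disjoint union.
|A + B| = |A| + |B| = 20 + 3 = 23

23


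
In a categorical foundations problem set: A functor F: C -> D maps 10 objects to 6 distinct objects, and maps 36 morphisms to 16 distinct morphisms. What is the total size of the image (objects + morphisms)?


The image of F consists of distinct objects and distinct morphisms.
|Im(F)| on objects = 6
|Im(F)| on morphisms = 16
Total image cardinality = 6 + 16 = 22

22


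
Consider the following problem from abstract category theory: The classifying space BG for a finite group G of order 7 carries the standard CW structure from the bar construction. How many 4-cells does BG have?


In the bar-construction CW model of BG, the n-cells are indexed by
n-tuples [g_1|...|g_n] of non-identity elements of G (degenerate
simplices with some g_i = e do not contribute cells), so there are
(|G| - 1)^n n-cells.
For dim = 4 with |G| = 7:
cells = (7 - 1)^4 = 6^4 = 1296

1296


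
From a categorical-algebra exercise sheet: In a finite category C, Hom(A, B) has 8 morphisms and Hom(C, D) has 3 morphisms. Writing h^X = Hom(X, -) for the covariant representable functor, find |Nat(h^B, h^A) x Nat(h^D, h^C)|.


By the Yoneda lemma, Nat(h^B, h^A) is isomorphic to Hom(A, B),
so |Nat(h^B, h^A)| = |Hom(A, B)| and |Nat(h^D, h^C)| = |Hom(C, D)|.
|Hom(A, B)| = 8, |Hom(C, D)| = 3.
|Nat(h^B, h^A) x Nat(h^D, h^C)| = 8 * 3 = 24

24


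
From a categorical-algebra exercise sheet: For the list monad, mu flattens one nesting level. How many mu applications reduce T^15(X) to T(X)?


Each application of mu: T^2 -> T removes one layer of nesting.
Starting at depth 15 (i.e., T^15(X)), we need to reach T(X).
Number of mu applications = 15 - 1 = 14

14
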